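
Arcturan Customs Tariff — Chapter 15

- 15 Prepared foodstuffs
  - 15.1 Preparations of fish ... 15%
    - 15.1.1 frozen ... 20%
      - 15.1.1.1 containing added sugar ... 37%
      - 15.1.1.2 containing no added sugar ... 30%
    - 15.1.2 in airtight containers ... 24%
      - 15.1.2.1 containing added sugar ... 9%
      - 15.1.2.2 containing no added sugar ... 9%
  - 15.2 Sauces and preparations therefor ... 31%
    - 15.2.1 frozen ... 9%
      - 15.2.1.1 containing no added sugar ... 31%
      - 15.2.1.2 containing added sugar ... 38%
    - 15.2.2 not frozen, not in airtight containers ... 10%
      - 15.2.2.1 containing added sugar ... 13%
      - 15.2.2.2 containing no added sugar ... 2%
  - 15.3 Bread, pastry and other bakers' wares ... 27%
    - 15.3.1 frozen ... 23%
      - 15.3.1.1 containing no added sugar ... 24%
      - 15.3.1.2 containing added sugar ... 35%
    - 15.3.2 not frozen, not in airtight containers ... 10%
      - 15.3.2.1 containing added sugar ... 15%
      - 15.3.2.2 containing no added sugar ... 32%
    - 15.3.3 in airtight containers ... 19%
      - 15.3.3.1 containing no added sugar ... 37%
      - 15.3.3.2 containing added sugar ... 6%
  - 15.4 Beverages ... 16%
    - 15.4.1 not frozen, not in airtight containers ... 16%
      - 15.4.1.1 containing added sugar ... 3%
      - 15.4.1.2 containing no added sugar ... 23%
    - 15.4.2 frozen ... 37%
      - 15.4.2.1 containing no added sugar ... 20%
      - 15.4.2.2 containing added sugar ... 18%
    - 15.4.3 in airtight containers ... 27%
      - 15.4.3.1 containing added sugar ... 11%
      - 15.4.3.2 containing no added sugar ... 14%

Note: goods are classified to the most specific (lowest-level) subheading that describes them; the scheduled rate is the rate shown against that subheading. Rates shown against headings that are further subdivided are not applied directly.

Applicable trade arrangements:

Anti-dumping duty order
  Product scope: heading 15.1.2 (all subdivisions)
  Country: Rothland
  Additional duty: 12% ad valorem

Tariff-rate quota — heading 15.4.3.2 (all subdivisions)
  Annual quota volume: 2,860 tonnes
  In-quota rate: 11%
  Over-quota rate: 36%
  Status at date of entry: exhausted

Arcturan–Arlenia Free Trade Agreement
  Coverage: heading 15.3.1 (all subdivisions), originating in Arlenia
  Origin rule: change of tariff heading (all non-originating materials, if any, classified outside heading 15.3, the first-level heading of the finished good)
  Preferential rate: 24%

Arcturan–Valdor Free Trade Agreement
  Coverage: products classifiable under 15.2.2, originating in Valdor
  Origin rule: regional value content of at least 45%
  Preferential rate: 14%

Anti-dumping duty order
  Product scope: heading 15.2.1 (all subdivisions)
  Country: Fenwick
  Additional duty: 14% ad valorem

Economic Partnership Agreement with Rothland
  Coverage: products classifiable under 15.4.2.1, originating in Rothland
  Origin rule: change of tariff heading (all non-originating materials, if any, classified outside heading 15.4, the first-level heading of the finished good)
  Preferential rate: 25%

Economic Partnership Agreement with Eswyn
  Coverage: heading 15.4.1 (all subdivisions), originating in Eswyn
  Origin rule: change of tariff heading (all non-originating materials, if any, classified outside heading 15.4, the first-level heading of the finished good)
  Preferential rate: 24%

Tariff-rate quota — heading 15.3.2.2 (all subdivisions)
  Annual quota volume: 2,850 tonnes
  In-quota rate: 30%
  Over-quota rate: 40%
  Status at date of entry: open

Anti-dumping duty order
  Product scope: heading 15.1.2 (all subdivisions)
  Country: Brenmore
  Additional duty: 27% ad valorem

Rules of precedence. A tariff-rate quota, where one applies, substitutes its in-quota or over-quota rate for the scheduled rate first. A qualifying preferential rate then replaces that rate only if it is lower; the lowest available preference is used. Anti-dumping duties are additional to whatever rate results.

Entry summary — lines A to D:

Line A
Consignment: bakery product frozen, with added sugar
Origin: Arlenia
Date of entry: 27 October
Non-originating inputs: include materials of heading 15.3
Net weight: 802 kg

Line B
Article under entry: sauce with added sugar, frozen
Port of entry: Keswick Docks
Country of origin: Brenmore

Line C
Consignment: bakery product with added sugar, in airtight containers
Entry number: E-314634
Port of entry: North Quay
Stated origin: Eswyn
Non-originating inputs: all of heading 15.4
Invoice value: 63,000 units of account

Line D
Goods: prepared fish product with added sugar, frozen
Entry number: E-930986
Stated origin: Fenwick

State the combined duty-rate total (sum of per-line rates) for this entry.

116%

Line A: bakery product → 15.3; frozen → 15.3.1; with added sugar → 15.3.1.2. Scheduled 35%. Arlenia agreement on 15.3.1: CTH not met. → 35%.
Line B: sauce → 15.2; frozen → 15.2.1; with added sugar → 15.2.1.2. Scheduled 38%. No special measure applies. → 38%.
Line C: bakery product → 15.3; in airtight containers → 15.3.3; with added sugar → 15.3.3.2. Scheduled 6%. Eswyn agreement on 15.4.1: 15.3.3.2 not covered. → 6%.
Line D: prepared fish product → 15.1; frozen → 15.1.1; with added sugar → 15.1.1.1. Scheduled 37%. No special measure applies. → 37%.
Sum: 35% + 38% + 6% + 37% = 116%.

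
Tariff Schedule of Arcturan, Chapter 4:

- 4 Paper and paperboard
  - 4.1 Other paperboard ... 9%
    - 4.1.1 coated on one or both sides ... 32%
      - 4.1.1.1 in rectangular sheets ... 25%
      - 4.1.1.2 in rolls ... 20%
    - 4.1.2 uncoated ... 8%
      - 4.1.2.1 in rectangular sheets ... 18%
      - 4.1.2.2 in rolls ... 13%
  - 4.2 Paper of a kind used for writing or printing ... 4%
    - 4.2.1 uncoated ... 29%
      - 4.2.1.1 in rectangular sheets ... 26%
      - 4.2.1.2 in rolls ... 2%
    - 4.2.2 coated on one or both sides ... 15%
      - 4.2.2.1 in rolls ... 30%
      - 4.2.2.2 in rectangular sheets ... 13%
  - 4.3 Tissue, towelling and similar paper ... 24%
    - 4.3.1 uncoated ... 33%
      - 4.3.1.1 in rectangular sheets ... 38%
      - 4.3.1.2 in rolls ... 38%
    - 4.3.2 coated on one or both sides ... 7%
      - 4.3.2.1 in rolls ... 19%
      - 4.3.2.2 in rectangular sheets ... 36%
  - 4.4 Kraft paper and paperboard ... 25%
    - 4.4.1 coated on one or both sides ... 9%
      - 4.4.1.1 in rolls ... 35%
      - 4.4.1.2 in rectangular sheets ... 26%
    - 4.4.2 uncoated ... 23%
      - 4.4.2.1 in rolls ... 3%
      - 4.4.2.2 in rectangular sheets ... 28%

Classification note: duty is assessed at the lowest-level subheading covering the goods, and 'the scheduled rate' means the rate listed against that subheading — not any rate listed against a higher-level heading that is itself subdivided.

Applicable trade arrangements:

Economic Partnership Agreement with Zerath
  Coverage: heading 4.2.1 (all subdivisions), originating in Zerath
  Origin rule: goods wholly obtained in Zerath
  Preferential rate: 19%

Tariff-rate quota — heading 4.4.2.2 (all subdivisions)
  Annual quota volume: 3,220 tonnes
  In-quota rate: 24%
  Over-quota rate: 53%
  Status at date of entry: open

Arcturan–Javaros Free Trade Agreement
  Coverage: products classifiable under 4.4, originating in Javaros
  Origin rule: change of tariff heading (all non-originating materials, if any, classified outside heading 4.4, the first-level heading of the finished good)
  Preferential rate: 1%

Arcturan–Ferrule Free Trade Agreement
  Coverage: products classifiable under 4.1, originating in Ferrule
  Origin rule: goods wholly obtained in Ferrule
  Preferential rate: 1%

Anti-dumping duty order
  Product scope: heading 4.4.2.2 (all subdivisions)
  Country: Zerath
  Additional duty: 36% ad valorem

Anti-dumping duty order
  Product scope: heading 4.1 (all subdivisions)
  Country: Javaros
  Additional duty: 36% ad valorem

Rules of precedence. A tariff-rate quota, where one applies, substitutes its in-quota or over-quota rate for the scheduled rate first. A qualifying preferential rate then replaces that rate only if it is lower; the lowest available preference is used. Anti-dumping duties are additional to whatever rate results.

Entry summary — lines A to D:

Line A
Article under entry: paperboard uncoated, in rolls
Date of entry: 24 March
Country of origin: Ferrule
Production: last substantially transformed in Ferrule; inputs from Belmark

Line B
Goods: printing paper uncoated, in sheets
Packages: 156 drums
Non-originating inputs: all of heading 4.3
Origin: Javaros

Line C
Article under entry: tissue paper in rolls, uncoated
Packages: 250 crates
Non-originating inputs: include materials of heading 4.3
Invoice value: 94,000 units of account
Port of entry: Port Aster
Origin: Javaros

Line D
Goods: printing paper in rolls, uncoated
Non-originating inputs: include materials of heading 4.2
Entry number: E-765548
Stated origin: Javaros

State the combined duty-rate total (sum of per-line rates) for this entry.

Line A: paperboard → 4.1; uncoated → 4.1.2; in rolls → 4.1.2.2. Scheduled 13%. Ferrule agreement on 4.1: not wholly obtained. → 13%.
Line B: printing paper → 4.2; uncoated → 4.2.1; in sheets → 4.2.1.1. Scheduled 26%. Javaros agreement on 4.4: 4.2.1.1 not covered. → 26%.
Line C: tissue paper → 4.3; uncoated → 4.3.1; in rolls → 4.3.1.2. Scheduled 38%. Javaros agreement on 4.4: 4.3.1.2 not covered. → 38%.
Line D: printing paper → 4.2; uncoated → 4.2.1; in rolls → 4.2.1.2. Scheduled 2%. Javaros agreement on 4.4: 4.2.1.2 not covered. → 2%.
Sum: 13% + 26% + 38% + 2% = 79%.

79%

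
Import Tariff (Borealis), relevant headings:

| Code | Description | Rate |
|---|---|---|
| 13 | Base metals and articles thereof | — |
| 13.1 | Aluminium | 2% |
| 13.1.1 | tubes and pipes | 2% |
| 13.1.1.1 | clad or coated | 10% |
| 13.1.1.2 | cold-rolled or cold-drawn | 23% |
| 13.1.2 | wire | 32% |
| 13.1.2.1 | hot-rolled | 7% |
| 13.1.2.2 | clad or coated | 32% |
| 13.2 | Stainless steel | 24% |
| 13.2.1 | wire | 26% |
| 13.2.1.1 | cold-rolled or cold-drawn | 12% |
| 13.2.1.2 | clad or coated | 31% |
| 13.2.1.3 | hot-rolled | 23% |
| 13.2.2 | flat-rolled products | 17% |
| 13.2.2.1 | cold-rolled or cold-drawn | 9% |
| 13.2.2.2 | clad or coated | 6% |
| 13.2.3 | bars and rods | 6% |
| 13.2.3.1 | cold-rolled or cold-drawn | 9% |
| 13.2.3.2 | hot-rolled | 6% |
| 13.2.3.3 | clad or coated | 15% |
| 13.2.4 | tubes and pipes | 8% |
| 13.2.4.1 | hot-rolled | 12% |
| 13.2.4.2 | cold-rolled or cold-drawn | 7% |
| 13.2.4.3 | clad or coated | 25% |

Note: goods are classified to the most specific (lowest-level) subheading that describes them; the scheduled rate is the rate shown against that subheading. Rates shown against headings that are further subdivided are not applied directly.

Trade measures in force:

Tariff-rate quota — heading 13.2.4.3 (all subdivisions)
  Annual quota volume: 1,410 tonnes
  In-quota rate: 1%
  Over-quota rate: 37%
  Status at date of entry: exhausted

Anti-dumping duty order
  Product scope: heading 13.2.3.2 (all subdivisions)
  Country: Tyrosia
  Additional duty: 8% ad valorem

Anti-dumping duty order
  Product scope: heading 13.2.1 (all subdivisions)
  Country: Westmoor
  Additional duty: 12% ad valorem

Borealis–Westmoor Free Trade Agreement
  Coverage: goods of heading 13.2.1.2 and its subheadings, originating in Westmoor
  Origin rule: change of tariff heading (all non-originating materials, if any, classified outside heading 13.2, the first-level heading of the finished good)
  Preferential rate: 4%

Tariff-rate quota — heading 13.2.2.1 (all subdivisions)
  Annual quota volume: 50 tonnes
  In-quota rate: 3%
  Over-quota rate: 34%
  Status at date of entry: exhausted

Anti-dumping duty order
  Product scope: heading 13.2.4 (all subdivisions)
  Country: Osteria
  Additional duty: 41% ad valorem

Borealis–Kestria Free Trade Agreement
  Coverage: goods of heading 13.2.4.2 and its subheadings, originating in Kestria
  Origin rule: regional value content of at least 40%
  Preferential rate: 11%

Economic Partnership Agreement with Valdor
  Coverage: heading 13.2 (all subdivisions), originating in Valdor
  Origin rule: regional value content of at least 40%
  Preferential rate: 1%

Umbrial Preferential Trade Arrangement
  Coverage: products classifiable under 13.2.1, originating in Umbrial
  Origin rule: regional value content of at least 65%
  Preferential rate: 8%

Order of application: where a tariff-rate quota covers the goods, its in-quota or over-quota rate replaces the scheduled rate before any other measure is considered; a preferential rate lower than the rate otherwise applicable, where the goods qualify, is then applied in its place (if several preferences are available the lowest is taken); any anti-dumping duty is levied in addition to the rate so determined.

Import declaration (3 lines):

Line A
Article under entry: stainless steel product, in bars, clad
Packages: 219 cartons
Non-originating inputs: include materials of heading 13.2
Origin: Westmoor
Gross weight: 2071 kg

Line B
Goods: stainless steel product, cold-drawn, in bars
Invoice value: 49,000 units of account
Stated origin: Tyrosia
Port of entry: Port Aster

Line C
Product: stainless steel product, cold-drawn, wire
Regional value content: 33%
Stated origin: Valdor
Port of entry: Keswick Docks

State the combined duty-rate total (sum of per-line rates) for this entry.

36%

Line A: stainless steel → 13.2; in bars → 13.2.3; clad → 13.2.3.3. Scheduled 15%. Westmoor agreement on 13.2.1.2: 13.2.3.3 not covered. → 15%.
Line B: stainless steel → 13.2; in bars → 13.2.3; cold-drawn → 13.2.3.1. Scheduled 9%. No special measure applies. → 9%.
Line C: stainless steel → 13.2; wire → 13.2.1; cold-drawn → 13.2.1.1. Scheduled 12%. Valdor agreement on 13.2: RVC < 40%. → 12%.
Sum: 15% + 9% + 12% = 36%.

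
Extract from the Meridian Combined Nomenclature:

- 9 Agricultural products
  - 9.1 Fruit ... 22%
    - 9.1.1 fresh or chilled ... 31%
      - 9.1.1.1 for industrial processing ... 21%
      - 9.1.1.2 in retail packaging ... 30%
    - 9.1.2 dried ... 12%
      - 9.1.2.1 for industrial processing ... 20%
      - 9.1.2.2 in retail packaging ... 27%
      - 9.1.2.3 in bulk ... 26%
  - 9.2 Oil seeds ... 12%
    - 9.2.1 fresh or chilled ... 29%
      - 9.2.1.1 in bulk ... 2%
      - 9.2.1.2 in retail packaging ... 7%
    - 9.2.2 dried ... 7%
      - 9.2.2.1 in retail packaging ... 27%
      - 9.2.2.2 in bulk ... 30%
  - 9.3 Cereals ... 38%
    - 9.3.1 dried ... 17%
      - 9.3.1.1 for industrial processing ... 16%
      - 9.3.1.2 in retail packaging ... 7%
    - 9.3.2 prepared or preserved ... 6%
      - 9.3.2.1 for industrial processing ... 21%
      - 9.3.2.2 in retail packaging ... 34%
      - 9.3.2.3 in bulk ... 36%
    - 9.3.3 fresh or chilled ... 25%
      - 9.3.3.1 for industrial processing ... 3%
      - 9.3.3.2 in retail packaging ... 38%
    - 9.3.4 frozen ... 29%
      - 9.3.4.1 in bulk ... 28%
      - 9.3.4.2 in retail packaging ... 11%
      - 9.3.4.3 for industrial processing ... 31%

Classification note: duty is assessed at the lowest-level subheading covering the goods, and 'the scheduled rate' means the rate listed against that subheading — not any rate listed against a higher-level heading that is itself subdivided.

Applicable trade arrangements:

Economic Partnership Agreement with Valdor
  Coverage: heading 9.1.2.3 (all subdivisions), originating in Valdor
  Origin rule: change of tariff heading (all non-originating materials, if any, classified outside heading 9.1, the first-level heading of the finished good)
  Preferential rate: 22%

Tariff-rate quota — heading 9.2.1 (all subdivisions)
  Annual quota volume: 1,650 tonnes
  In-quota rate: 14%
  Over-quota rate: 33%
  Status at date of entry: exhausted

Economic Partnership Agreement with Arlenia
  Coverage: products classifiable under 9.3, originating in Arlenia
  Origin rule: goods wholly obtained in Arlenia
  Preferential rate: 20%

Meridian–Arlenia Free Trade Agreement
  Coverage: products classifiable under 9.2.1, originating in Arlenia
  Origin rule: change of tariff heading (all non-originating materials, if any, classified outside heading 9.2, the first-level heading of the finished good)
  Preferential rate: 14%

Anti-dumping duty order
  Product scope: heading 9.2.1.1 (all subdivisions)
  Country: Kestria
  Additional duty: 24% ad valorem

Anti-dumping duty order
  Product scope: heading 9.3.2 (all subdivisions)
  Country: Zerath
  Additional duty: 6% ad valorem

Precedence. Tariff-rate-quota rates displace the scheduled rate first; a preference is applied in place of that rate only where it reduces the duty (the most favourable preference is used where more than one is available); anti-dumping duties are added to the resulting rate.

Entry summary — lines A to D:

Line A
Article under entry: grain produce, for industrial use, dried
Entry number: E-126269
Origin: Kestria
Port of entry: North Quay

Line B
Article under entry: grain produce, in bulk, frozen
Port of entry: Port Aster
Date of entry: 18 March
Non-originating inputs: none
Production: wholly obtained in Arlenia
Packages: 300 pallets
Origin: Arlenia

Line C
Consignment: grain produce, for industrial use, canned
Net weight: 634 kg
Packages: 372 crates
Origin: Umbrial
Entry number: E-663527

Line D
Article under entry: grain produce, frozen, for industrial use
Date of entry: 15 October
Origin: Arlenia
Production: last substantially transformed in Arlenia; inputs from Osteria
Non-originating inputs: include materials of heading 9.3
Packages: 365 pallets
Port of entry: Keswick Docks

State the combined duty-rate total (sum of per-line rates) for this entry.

Line A: grain → 9.3; dried → 9.3.1; for industrial use → 9.3.1.1. Scheduled 16%. No special measure applies. → 16%.
Line B: grain → 9.3; frozen → 9.3.4; in bulk → 9.3.4.1. Scheduled 28%. Arlenia agreement on 9.3: wholly obtained → 20% available; Arlenia agreement on 9.2.1: 9.3.4.1 not covered; preferential 20%. → 20%.
Line C: grain → 9.3; canned → 9.3.2; for industrial use → 9.3.2.1. Scheduled 21%. No special measure applies. → 21%.
Line D: grain → 9.3; frozen → 9.3.4; for industrial use → 9.3.4.3. Scheduled 31%. Arlenia agreement on 9.3: not wholly obtained; Arlenia agreement on 9.2.1: 9.3.4.3 not covered. → 31%.
Sum: 16% + 20% + 21% + 31% = 88%.

88%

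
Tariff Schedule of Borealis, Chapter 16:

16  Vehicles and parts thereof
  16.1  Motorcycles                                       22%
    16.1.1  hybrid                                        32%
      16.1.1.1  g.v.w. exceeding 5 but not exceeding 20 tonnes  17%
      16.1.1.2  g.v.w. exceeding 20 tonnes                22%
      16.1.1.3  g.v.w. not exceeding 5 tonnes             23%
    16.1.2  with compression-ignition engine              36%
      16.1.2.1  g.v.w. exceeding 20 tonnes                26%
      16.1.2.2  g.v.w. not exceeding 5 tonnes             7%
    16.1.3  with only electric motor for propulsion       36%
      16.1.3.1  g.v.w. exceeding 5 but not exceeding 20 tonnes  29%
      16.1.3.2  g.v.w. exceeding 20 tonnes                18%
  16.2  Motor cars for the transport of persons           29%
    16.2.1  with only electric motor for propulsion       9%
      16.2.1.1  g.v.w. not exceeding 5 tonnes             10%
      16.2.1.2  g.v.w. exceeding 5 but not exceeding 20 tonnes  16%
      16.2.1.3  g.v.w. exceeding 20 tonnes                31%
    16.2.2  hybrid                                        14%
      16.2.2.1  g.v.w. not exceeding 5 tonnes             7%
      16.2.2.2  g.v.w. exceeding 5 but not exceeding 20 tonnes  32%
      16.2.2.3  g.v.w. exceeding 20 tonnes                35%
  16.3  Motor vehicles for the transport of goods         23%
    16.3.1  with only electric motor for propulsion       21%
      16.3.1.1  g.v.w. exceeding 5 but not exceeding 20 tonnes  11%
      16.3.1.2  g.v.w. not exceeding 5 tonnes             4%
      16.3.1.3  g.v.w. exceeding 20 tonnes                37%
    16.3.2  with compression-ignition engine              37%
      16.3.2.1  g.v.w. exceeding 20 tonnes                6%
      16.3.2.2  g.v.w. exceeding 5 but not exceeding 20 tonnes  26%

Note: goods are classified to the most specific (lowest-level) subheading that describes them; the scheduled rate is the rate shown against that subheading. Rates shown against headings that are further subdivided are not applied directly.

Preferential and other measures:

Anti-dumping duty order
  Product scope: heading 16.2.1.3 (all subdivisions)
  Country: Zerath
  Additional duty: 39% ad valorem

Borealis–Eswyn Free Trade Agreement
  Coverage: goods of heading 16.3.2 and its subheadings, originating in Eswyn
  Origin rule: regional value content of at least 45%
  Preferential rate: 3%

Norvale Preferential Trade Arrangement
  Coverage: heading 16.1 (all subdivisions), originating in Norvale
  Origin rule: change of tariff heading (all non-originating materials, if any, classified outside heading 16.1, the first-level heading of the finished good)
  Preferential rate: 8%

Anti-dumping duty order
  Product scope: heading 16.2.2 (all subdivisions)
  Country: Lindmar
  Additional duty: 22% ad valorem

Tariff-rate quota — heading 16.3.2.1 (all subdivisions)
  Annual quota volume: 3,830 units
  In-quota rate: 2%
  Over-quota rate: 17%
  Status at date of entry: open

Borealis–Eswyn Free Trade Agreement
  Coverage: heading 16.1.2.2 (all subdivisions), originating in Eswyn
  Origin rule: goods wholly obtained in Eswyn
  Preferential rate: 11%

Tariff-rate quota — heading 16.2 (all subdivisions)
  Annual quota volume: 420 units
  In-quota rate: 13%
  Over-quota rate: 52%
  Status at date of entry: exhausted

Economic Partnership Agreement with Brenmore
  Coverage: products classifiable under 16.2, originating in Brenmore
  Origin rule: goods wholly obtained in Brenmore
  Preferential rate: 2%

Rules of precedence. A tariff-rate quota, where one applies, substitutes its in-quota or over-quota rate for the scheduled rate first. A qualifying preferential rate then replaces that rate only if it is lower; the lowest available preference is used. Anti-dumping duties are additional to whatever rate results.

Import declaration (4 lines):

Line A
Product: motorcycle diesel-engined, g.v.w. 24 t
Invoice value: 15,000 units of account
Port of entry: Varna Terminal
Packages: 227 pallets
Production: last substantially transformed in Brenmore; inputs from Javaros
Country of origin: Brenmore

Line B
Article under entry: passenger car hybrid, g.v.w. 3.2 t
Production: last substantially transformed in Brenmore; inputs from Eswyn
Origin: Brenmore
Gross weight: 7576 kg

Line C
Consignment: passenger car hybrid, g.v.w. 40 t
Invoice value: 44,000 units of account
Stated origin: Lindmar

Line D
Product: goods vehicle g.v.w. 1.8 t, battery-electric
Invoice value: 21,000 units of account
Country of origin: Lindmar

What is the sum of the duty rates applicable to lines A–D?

Line A: motorcycle → 16.1; diesel-engined → 16.1.2; g.v.w. 24 t → 16.1.2.1. Scheduled 26%. Brenmore agreement on 16.2: 16.1.2.1 not covered. → 26%.
Line B: passenger car → 16.2; hybrid → 16.2.2; g.v.w. 3.2 t → 16.2.2.1. Scheduled 7%. quota on 16.2 exhausted → over-quota 52%; Brenmore agreement on 16.2: not wholly obtained. → 52%.
Line C: passenger car → 16.2; hybrid → 16.2.2; g.v.w. 40 t → 16.2.2.3. Scheduled 35%. quota on 16.2 exhausted → over-quota 52%; anti-dumping (Lindmar, 16.2.2): +22%; total 52% + 22% = 74%. → 74%.
Line D: goods vehicle → 16.3; battery-electric → 16.3.1; g.v.w. 1.8 t → 16.3.1.2. Scheduled 4%. No special measure applies. → 4%.
Sum: 26% + 52% + 74% + 4% = 156%.

156%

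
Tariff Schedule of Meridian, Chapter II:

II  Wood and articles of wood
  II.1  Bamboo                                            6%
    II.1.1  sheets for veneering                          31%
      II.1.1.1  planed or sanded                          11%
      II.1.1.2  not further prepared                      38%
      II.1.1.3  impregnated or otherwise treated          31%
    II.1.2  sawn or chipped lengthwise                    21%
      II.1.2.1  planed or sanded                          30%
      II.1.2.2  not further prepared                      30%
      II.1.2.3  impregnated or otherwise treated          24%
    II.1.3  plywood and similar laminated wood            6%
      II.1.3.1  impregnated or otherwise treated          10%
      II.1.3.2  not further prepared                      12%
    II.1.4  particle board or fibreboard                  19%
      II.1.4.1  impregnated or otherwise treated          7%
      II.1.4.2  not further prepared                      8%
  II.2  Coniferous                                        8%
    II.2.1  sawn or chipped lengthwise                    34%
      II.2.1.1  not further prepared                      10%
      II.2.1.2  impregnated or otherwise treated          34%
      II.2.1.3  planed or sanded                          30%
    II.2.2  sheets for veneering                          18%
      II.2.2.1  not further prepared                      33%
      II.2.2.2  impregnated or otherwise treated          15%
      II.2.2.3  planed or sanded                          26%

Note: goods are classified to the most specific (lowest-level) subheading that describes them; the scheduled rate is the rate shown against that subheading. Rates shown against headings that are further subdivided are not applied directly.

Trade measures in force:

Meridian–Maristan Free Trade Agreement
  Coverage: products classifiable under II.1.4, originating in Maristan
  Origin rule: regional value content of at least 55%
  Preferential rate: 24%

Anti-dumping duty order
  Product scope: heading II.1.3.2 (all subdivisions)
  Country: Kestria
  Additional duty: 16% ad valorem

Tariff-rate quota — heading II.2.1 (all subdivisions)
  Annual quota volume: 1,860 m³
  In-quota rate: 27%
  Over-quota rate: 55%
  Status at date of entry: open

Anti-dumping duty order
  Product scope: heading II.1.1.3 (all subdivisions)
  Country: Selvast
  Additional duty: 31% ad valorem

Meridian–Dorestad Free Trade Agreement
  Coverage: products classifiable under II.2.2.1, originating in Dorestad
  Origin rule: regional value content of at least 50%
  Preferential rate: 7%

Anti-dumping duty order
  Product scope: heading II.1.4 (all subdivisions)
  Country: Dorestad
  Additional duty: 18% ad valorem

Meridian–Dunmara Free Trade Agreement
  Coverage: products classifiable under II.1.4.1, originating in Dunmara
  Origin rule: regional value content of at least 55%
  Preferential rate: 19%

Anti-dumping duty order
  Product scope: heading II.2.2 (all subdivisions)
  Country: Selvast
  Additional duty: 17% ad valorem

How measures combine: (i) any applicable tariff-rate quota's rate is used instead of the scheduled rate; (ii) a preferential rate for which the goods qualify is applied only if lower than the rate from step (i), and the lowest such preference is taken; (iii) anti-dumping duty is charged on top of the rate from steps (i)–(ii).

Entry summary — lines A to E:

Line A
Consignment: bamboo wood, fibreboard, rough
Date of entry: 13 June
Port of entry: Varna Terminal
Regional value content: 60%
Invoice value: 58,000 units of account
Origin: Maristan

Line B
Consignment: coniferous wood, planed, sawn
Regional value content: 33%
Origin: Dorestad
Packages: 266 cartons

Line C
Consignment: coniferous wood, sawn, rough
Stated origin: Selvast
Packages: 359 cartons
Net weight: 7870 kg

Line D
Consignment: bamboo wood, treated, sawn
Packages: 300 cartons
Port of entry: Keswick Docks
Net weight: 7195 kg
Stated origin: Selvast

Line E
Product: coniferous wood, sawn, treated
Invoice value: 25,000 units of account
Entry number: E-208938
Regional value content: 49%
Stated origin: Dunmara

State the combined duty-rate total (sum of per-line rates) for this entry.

Line A: bamboo → II.1; fibreboard → II.1.4; rough → II.1.4.2. Scheduled 8%. Maristan agreement on II.1.4: RVC ≥ 55% → 24% available; preference 24% not lower than 8% → no reduction. → 8%.
Line B: coniferous → II.2; sawn → II.2.1; planed → II.2.1.3. Scheduled 30%. quota on II.2.1 open → in-quota 27%; Dorestad agreement on II.2.2.1: II.2.1.3 not covered. → 27%.
Line C: coniferous → II.2; sawn → II.2.1; rough → II.2.1.1. Scheduled 10%. quota on II.2.1 open → in-quota 27%. → 27%.
Line D: bamboo → II.1; sawn → II.1.2; treated → II.1.2.3. Scheduled 24%. No special measure applies. → 24%.
Line E: coniferous → II.2; sawn → II.2.1; treated → II.2.1.2. Scheduled 34%. quota on II.2.1 open → in-quota 27%; Dunmara agreement on II.1.4.1: II.2.1.2 not covered. → 27%.
Sum: 8% + 27% + 27% + 24% + 27% = 113%.

113%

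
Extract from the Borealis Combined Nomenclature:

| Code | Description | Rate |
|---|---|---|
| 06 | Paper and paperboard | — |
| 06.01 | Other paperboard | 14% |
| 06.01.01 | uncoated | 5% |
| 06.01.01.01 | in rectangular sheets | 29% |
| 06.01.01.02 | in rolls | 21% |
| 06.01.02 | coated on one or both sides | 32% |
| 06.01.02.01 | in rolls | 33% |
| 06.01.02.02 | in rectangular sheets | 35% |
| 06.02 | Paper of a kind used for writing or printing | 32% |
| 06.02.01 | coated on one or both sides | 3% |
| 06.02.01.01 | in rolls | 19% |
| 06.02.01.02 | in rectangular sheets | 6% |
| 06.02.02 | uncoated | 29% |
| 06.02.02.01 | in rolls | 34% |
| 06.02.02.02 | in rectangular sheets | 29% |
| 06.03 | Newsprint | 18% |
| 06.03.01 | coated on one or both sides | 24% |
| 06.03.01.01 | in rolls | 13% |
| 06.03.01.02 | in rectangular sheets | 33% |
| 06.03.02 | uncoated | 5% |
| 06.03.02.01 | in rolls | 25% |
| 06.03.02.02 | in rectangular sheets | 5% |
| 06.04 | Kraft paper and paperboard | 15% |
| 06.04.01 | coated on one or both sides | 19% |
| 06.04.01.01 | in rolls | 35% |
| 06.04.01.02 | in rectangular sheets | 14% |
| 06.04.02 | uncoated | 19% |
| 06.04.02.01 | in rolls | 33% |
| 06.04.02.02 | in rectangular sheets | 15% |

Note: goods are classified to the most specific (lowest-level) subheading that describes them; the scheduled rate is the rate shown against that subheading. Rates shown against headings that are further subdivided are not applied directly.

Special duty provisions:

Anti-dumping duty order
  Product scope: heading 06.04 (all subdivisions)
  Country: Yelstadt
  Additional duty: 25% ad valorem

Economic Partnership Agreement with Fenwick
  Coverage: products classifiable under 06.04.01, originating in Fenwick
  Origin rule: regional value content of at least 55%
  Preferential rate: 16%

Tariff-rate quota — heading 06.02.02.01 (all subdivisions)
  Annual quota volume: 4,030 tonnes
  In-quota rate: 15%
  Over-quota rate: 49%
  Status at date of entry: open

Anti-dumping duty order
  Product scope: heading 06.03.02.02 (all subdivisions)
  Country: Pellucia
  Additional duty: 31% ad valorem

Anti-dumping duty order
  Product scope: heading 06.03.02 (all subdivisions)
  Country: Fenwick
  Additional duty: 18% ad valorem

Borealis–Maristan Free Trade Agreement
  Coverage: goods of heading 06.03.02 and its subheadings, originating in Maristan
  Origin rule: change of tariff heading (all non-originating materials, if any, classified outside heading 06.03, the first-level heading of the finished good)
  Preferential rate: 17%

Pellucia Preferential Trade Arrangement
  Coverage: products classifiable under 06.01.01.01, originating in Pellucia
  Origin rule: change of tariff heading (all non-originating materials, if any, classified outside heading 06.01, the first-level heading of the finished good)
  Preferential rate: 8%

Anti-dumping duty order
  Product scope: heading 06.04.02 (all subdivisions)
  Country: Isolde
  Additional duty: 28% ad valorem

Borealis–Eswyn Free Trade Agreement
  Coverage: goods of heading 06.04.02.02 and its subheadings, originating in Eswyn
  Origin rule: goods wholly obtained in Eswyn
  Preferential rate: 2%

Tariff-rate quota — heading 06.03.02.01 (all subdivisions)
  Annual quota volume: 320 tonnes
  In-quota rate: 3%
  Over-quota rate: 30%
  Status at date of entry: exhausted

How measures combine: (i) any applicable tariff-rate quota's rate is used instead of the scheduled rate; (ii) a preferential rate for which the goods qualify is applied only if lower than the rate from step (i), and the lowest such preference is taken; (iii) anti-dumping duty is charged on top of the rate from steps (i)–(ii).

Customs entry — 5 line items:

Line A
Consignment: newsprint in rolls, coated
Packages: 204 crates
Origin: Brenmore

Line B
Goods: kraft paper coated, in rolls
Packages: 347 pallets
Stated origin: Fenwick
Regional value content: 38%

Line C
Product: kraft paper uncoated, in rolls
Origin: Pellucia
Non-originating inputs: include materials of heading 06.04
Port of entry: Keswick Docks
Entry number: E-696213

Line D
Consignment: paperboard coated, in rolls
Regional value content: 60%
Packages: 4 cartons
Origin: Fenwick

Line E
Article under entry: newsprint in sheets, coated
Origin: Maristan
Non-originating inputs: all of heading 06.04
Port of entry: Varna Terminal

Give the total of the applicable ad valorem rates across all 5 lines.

147%

Line A: newsprint → 06.03; coated → 06.03.01; in rolls → 06.03.01.01. Scheduled 13%. No special measure applies. → 13%.
Line B: kraft paper → 06.04; coated → 06.04.01; in rolls → 06.04.01.01. Scheduled 35%. Fenwick agreement on 06.04.01: RVC < 55%. → 35%.
Line C: kraft paper → 06.04; uncoated → 06.04.02; in rolls → 06.04.02.01. Scheduled 33%. Pellucia agreement on 06.01.01.01: 06.04.02.01 not covered. → 33%.
Line D: paperboard → 06.01; coated → 06.01.02; in rolls → 06.01.02.01. Scheduled 33%. Fenwick agreement on 06.04.01: 06.01.02.01 not covered. → 33%.
Line E: newsprint → 06.03; coated → 06.03.01; in sheets → 06.03.01.02. Scheduled 33%. Maristan agreement on 06.03.02: 06.03.01.02 not covered. → 33%.
Sum: 13% + 35% + 33% + 33% + 33% = 147%.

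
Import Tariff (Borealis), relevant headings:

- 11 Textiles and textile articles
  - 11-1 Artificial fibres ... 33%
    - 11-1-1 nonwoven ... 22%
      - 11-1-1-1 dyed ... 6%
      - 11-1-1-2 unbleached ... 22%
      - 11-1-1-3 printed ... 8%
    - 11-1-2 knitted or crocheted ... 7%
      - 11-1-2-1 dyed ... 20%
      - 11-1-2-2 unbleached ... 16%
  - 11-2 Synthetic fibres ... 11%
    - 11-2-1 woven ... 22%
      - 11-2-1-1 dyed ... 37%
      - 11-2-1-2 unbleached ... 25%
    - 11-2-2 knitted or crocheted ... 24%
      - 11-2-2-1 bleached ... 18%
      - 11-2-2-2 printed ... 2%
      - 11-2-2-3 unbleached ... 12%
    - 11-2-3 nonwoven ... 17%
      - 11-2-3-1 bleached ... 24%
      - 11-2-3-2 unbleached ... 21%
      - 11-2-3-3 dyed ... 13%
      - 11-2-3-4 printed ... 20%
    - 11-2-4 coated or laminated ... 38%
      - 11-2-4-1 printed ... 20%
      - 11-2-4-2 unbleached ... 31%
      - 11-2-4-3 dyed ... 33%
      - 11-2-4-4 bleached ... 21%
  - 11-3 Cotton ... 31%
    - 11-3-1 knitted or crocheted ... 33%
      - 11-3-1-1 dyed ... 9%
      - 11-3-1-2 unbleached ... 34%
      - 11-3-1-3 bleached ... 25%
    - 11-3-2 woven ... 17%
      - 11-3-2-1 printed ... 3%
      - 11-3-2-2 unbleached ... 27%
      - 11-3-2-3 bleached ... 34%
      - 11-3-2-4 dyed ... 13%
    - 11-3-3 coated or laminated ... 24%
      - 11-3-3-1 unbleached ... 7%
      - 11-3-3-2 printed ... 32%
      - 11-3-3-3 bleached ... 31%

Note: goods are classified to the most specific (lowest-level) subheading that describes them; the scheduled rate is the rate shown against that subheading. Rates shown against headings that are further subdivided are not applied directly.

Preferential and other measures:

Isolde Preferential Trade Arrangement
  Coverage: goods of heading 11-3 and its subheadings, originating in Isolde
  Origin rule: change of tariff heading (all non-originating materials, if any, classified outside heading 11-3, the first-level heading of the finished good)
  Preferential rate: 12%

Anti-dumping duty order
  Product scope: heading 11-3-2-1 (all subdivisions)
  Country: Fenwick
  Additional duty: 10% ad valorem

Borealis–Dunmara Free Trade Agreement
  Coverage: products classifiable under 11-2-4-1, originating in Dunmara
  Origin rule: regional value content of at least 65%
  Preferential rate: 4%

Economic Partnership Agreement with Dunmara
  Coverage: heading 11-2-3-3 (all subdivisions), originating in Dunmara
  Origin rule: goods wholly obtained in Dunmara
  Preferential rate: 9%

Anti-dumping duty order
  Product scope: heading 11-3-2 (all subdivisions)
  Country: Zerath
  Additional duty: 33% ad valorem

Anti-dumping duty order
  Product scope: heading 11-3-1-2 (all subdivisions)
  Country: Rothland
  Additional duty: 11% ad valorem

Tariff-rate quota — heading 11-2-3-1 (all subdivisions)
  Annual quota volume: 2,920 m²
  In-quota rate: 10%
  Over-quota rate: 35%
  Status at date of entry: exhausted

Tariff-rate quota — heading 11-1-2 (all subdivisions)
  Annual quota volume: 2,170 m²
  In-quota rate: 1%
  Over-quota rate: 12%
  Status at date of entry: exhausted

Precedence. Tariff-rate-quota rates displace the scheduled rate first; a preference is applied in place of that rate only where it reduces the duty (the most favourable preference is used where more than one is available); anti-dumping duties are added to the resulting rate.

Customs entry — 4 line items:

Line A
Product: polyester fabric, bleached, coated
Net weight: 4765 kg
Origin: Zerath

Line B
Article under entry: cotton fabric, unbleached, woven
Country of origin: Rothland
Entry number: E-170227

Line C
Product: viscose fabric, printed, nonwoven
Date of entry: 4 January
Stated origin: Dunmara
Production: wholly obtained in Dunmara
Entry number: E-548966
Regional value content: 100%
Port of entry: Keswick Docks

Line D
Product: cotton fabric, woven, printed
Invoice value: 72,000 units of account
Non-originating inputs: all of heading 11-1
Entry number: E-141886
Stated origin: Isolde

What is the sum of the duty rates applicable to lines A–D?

59%

Line A: polyester → 11-2; coated → 11-2-4; bleached → 11-2-4-4. Scheduled 21%. No special measure applies. → 21%.
Line B: cotton → 11-3; woven → 11-3-2; unbleached → 11-3-2-2. Scheduled 27%. No special measure applies. → 27%.
Line C: viscose → 11-1; nonwoven → 11-1-1; printed → 11-1-1-3. Scheduled 8%. Dunmara agreement on 11-2-4-1: 11-1-1-3 not covered; Dunmara agreement on 11-2-3-3: 11-1-1-3 not covered. → 8%.
Line D: cotton → 11-3; woven → 11-3-2; printed → 11-3-2-1. Scheduled 3%. Isolde agreement on 11-3: CTH met → 12% available; preference 12% not lower than 3% → no reduction. → 3%.
Sum: 21% + 27% + 8% + 3% = 59%.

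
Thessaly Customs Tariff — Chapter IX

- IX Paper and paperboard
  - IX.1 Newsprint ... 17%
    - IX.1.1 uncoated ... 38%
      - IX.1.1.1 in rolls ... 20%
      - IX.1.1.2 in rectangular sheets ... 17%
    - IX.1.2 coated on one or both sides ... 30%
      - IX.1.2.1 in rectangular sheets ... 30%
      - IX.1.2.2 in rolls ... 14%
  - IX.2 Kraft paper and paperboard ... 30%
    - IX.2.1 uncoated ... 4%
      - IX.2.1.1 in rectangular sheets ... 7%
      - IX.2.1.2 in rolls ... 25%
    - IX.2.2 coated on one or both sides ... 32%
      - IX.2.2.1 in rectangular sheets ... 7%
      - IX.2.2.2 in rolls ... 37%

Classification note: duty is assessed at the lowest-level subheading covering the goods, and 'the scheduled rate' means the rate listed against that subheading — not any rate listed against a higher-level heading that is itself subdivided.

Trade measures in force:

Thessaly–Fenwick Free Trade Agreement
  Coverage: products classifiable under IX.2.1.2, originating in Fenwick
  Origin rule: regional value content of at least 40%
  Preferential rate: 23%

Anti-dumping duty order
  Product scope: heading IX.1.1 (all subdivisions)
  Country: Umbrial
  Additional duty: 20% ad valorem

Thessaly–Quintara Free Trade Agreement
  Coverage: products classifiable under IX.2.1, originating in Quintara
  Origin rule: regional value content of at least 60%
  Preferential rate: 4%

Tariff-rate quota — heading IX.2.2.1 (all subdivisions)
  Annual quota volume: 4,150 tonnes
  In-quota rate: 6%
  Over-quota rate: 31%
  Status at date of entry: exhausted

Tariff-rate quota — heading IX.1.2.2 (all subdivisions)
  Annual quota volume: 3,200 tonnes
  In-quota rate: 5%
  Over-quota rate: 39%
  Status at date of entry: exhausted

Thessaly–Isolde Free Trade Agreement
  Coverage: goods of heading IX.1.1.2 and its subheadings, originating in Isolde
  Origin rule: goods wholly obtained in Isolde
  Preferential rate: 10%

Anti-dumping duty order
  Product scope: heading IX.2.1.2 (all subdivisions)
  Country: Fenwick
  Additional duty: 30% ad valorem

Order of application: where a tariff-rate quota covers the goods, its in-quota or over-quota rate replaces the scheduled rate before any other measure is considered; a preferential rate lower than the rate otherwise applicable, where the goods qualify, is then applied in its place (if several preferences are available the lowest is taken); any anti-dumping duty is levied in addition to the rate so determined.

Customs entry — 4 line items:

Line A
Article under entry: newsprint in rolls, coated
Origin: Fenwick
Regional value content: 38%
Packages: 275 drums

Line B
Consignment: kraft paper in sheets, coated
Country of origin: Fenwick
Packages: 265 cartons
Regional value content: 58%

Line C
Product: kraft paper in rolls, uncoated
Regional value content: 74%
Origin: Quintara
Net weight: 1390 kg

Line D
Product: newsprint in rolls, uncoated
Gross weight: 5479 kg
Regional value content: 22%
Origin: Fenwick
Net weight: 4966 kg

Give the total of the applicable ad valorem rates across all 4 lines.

Line A: newsprint → IX.1; coated → IX.1.2; in rolls → IX.1.2.2. Scheduled 14%. quota on IX.1.2.2 exhausted → over-quota 39%; Fenwick agreement on IX.2.1.2: IX.1.2.2 not covered. → 39%.
Line B: kraft paper → IX.2; coated → IX.2.2; in sheets → IX.2.2.1. Scheduled 7%. quota on IX.2.2.1 exhausted → over-quota 31%; Fenwick agreement on IX.2.1.2: IX.2.2.1 not covered. → 31%.
Line C: kraft paper → IX.2; uncoated → IX.2.1; in rolls → IX.2.1.2. Scheduled 25%. Quintara agreement on IX.2.1: RVC ≥ 60% → 4% available; preferential 4%. → 4%.
Line D: newsprint → IX.1; uncoated → IX.1.1; in rolls → IX.1.1.1. Scheduled 20%. Fenwick agreement on IX.2.1.2: IX.1.1.1 not covered. → 20%.
Sum: 39% + 31% + 4% + 20% = 94%.

94%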